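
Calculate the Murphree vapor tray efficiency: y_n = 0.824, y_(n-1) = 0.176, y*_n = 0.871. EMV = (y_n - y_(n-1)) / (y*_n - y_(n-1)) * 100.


Murphree vapor efficiency: EMV = (y_n - y_(n-1)) / (y*_n - y_(n-1)) * 100
EMV = (0.824 - 0.176) / (0.871 - 0.176) * 100 = 0.648 / 0.695 * 100 = 93.24

93.24 %


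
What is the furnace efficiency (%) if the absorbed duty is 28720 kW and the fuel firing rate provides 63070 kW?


Furnace efficiency = Q_absorbed / Q_fuel * 100
= 28720 / 63070 * 100 = 45.54

45.54 %


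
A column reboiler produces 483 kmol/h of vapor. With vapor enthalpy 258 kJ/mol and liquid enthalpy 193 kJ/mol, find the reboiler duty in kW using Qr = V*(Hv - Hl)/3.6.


Qr = 483 * (258 - 193) / 3.6 = 483 * 65 / 3.6 = 8721

8721 kW


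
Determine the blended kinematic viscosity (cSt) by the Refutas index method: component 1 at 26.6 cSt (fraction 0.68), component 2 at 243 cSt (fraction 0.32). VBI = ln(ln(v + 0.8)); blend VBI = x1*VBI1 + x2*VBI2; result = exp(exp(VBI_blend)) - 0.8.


Refutas method: VBN_i = 14.534*ln(ln(visc_i + 0.8)) + 10.975, blended linearly by mass fraction; since VBN is linear in VBI_i = ln(ln(visc_i + 0.8)) and the fractions sum to 1, blend VBI directly: visc = exp(exp(VBI_blend)) - 0.8
VBI_1 = ln(ln(26.6 + 0.8)) = 1.19711
VBI_2 = ln(ln(243 + 0.8)) = 1.70408
VBI_blend = 0.68 * 1.19711 + 0.32 * 1.70408 = 1.35934
visc_blend = exp(exp(1.35934)) - 0.8 = 48.29

48.29 cSt


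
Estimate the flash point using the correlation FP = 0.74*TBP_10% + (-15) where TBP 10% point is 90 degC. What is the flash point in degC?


FP = 0.74 * 90 + (-15) = 51.6

51.6 degC


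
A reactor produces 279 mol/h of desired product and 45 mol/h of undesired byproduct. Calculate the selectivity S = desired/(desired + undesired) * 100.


Selectivity = desired / (desired + undesired) * 100
Total products = 279 + 45 = 324 mol/h
S = 279 / 324 * 100
= 0.8611 * 100
= 86.11 %

86.11 %


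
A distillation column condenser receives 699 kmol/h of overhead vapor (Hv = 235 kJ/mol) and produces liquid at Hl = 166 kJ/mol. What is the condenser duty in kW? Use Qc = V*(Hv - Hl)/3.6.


Qc = 699 * (235 - 166) / 3.6 = 699 * 69 / 3.6 = 13400

13400 kW


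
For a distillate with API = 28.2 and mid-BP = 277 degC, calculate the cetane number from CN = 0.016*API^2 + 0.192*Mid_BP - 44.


CN = 0.016 * 28.2^2 + 0.192 * 277 - 44
CN = 12.72384 + 53.184 - 44 = 21.90784

21.90784


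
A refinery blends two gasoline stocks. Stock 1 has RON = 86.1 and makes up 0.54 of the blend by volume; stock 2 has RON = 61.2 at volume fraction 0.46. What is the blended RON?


Linear blending: RON_blend = sum(vi * RONi)
Contribution 1: 0.54 * 86.1 = 46.494
Contribution 2: 0.46 * 61.2 = 28.152
RON_blend = 46.494 + 28.152 = 74.646

74.646


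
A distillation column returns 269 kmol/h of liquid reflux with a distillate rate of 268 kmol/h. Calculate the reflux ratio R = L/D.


Reflux ratio definition: R = L / D (liquid returned / distillate withdrawn)
L = 269 kmol/h, D = 268 kmol/h
R = 269 / 268 = 1.004

1.004


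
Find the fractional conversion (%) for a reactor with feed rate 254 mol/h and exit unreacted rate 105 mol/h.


X = (F_in - F_out) / F_in * 100
Moles reacted = 254 - 105 = 149
X = 149 / 254 * 100
= 0.5866 * 100
= 58.66 %

58.66 %


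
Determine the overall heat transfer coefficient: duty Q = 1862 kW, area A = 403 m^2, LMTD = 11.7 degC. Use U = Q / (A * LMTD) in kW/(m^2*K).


From Q = U*A*LMTD, U = Q / (A * LMTD)
U = 1862 / (403 * 11.7) = 1862 / 4715.1 = 0.3949

0.3949 kW/(m^2*K)


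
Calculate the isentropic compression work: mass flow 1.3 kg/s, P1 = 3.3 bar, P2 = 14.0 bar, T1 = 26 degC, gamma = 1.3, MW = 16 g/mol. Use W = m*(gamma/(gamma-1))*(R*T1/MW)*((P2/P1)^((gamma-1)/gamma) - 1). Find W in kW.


Isentropic work: W = m*(gamma/(gamma-1))*(R*T1/MW)*((P2/P1)^((gamma-1)/gamma) - 1)
T1 = 26 + 273.15 = 299.15 K
Pressure ratio = 14.0 / 3.3 = 4.24242
Exponent = (1.3 - 1)/1.3 = 0.230769
(P2/P1)^exp - 1 = 4.24242^0.230769 - 1 = 0.395834
W = 1.3 * 1.3 / 0.3 * 8.314 * 299.15 / 16 * 0.395834 = 346.6

346.6 kW


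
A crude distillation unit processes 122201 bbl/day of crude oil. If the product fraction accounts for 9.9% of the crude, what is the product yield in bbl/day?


Crude throughput = 122201 bbl/day
Fraction yield = 9.9%
yield = throughput * fraction / 100
yield = 122201 * 9.9 / 100 = 12097.899

12097.899 bbl/day


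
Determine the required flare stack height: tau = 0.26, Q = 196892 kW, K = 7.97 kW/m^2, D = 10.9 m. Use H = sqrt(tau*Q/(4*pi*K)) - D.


tau*Q/(4*pi*K) = 0.26 * 196892 / (4 * pi * 7.97) = 511.132
sqrt(511.132) = 22.6082
H = 22.6082 - 10.9 = 11.71

11.71 m


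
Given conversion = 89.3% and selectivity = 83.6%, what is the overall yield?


Overall yield = conversion (%) * selectivity (%) / 100
Conversion = 89.3%, Selectivity = 83.6%
Y = 89.3 * 83.6 / 100
= 74.6548 %

74.6548 %


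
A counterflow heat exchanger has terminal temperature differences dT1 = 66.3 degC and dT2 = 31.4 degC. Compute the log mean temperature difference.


LMTD = (dT1 - dT2) / ln(dT1/dT2)
= (66.3 - 31.4) / ln(66.3 / 31.4) = 34.9 / 0.747382 = 46.70

46.70 degC


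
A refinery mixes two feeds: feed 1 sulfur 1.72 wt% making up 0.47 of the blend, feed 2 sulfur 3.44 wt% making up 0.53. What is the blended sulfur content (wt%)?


Linear sulfur blending: S_blend = x1*S1 + x2*S2
Contribution 1: 0.47 * 1.72 = 0.8084 wt%
Contribution 2: 0.53 * 3.44 = 1.8232 wt%
S_blend = 0.8084 + 1.8232 = 2.6316

2.6316 wt%


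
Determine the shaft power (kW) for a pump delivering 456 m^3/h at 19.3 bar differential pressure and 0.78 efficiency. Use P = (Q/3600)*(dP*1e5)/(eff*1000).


Q = 456 / 3600 = 0.126667 m^3/s
P = 0.126667 * (19.3 * 1e5) / 0.78 / 1000 = 313.4

313.4 kW


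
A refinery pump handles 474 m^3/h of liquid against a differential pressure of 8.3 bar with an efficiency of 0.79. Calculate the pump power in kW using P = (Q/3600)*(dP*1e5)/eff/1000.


Q = 474 / 3600 = 0.131667 m^3/s
P = 0.131667 * (8.3 * 1e5) / 0.79 / 1000 = 138.3

138.3 kW


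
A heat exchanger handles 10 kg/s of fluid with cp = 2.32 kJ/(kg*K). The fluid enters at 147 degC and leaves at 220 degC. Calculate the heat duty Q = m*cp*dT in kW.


Q = m_dot * cp * delta_T
delta_T = 220 - 147 = 73 K
Q = 10 * 2.32 * 73
= 23.2 * 73
= 1693.6 kW

1693.6 kW


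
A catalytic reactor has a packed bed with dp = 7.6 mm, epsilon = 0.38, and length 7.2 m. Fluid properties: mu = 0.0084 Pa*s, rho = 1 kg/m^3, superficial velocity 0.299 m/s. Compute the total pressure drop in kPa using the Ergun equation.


dp = 7.6 mm = 0.0076 m
Viscous term = 150*0.0084*0.299*(1-0.38)^2 / (0.0076^2*0.38^3) = 45692.7
Inertial term = 1.75*1*0.299^2*(1-0.38) / (0.0076*0.38^3) = 232.599
dP/L = 45692.7 + 232.599 = 45925.3 Pa/m
dP = 45925.3 * 7.2 / 1000 = 330.7 kPa

330.7 kPa


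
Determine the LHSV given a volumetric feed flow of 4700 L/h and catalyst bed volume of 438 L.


LHSV = volumetric feed rate / catalyst volume
= 4700 L/h / 438 L
= 10.73 h^-1

10.73 h^-1


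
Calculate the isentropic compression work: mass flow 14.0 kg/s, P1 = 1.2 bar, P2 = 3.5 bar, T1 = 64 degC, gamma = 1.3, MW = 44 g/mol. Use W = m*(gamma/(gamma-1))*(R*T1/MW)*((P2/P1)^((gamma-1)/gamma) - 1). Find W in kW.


Isentropic work: W = m*(gamma/(gamma-1))*(R*T1/MW)*((P2/P1)^((gamma-1)/gamma) - 1)
T1 = 64 + 273.15 = 337.15 K
Pressure ratio = 3.5 / 1.2 = 2.91667
Exponent = (1.3 - 1)/1.3 = 0.230769
(P2/P1)^exp - 1 = 2.91667^0.230769 - 1 = 0.280211
W = 14.0 * 1.3 / 0.3 * 8.314 * 337.15 / 44 * 0.280211 = 1083

1083 kW


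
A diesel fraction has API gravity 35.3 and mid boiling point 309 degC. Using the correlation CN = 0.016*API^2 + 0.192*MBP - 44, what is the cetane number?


CN = 0.016 * 35.3^2 + 0.192 * 309 - 44
CN = 19.93744 + 59.328 - 44 = 35.26544

35.26544


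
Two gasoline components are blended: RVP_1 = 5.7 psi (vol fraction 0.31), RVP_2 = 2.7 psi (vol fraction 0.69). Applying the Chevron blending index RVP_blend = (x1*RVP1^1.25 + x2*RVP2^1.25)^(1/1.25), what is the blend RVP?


Chevron index: RVP_blend = (sum xi*RVPi^1.25)^(1/1.25)
RVP^1.25 terms: 0.31 * 5.7^1.25 + 0.69 * 2.7^1.25 = 5.11837
RVP_blend = 5.11837^(1/1.25) = 3.692

3.692 psi


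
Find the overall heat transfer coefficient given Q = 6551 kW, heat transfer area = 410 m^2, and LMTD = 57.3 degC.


From Q = U*A*LMTD, U = Q / (A * LMTD)
U = 6551 / (410 * 57.3) = 6551 / 23493 = 0.2788

0.2788 kW/(m^2*K)


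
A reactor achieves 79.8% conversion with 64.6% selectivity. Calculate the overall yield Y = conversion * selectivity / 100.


Overall yield = conversion (%) * selectivity (%) / 100
Conversion = 79.8%, Selectivity = 64.6%
Y = 79.8 * 64.6 / 100
= 51.5508 %

51.5508 %


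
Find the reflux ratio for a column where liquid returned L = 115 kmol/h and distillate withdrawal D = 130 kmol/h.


Reflux ratio definition: R = L / D (liquid returned / distillate withdrawn)
L = 115 kmol/h, D = 130 kmol/h
R = 115 / 130 = 0.8846

0.8846


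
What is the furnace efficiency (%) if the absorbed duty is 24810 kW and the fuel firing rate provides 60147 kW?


Furnace efficiency = Q_absorbed / Q_fuel * 100
= 24810 / 60147 * 100 = 41.25

41.25 %


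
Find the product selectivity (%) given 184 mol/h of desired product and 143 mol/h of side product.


Selectivity = desired / (desired + undesired) * 100
Total products = 184 + 143 = 327 mol/h
S = 184 / 327 * 100
= 0.5627 * 100
= 56.27 %

56.27 %


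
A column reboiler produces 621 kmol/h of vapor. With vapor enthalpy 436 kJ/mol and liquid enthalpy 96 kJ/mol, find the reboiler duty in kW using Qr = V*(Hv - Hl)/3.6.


Qr = 621 * (436 - 96) / 3.6 = 621 * 340 / 3.6 = 58650

58650 kW


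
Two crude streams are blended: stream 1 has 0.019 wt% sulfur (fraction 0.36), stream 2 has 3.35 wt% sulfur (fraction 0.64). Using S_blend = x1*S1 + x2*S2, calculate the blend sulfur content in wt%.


Linear sulfur blending: S_blend = x1*S1 + x2*S2
Contribution 1: 0.36 * 0.019 = 0.00684 wt%
Contribution 2: 0.64 * 3.35 = 2.144 wt%
S_blend = 0.00684 + 2.144 = 2.15084

2.15084 wt%


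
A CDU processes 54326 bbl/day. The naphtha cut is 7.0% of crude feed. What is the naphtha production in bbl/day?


Crude throughput = 54326 bbl/day
Fraction yield = 7.0%
yield = throughput * fraction / 100
yield = 54326 * 7.0 / 100 = 3802.82

3802.82 bbl/day


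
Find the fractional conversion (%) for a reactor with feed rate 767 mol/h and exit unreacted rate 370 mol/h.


X = (F_in - F_out) / F_in * 100
Moles reacted = 767 - 370 = 397
X = 397 / 767 * 100
= 0.5176 * 100
= 51.76 %

51.76 %


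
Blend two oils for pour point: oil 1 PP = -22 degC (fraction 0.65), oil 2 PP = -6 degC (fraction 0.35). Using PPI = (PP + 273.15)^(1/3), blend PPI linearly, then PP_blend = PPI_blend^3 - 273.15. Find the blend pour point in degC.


PPI_1 = (-22 + 273.15)^(1/3) = 6.30925
PPI_2 = (-6 + 273.15)^(1/3) = 6.440482
PPI_blend = 0.65 * 6.30925 + 0.35 * 6.440482 = 6.355181
PP_blend = 6.355181^3 - 273.15 = 256.6751 - 273.15 = -16.47

-16.47 degC


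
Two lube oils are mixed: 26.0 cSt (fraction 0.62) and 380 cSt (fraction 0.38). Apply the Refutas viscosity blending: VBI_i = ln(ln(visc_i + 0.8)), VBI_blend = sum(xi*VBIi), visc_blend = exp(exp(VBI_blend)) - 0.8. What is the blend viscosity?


Refutas method: VBN_i = 14.534*ln(ln(visc_i + 0.8)) + 10.975, blended linearly by mass fraction; since VBN is linear in VBI_i = ln(ln(visc_i + 0.8)) and the fractions sum to 1, blend VBI directly: visc = exp(exp(VBI_blend)) - 0.8
VBI_1 = ln(ln(26.0 + 0.8)) = 1.1904
VBI_2 = ln(ln(380 + 0.8)) = 1.78209
VBI_blend = 0.62 * 1.1904 + 0.38 * 1.78209 = 1.41524
visc_blend = exp(exp(1.41524)) - 0.8 = 60.60

60.60 cSt


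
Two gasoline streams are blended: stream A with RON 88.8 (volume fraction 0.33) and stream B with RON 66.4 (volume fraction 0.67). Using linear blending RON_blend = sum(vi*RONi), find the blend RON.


Linear blending: RON_blend = sum(vi * RONi)
Contribution 1: 0.33 * 88.8 = 29.304
Contribution 2: 0.67 * 66.4 = 44.488
RON_blend = 29.304 + 44.488 = 73.792

73.792


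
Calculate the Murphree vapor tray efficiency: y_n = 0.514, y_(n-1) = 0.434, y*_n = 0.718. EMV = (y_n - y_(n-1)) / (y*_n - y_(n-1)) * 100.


Murphree vapor efficiency: EMV = (y_n - y_(n-1)) / (y*_n - y_(n-1)) * 100
EMV = (0.514 - 0.434) / (0.718 - 0.434) * 100 = 0.08 / 0.284 * 100 = 28.17

28.17 %


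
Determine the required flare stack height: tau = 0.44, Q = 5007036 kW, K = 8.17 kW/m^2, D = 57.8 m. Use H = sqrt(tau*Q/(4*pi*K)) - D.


tau*Q/(4*pi*K) = 0.44 * 5007036 / (4 * pi * 8.17) = 21458.6
sqrt(21458.6) = 146.488
H = 146.488 - 57.8 = 88.69

88.69 m


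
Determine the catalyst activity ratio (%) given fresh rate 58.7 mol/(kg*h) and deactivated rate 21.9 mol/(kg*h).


Activity (%) = (rate_used / rate_fresh) * 100
rate_used = 21.9, rate_fresh = 58.7
= (21.9 / 58.7) * 100
= 0.3731 * 100 = 37.31

37.31 %


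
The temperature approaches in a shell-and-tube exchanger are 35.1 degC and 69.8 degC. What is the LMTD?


LMTD = (dT1 - dT2) / ln(dT1/dT2)
= (35.1 - 69.8) / ln(35.1 / 69.8) = -34.7 / -0.687433 = 50.48

50.48 degC


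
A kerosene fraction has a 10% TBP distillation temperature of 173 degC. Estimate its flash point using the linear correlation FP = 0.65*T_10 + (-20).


FP = 0.65 * 173 + (-20) = 92.45

92.45 degC


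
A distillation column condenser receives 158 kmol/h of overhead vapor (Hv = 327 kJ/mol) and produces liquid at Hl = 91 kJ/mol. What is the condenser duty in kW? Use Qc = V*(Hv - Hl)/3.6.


Qc = 158 * (327 - 91) / 3.6 = 158 * 236 / 3.6 = 10360

10360 kW


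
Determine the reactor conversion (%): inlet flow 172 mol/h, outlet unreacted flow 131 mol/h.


X = (F_in - F_out) / F_in * 100
Moles reacted = 172 - 131 = 41
X = 41 / 172 * 100
= 0.2384 * 100
= 23.84 %

23.84 %


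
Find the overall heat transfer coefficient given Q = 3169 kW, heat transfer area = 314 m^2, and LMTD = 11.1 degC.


From Q = U*A*LMTD, U = Q / (A * LMTD)
U = 3169 / (314 * 11.1) = 3169 / 3485.4 = 0.9092

0.9092 kW/(m^2*K)


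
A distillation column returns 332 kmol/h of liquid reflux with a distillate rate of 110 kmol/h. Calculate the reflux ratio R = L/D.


Reflux ratio definition: R = L / D (liquid returned / distillate withdrawn)
L = 332 kmol/h, D = 110 kmol/h
R = 332 / 110 = 3.018

3.018


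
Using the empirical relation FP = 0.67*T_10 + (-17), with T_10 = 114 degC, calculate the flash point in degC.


FP = 0.67 * 114 + (-17) = 59.38

59.38 degC


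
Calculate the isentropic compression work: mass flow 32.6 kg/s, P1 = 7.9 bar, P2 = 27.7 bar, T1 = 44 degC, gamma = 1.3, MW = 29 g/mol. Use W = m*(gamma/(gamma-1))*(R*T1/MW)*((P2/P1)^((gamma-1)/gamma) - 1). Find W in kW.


Isentropic work: W = m*(gamma/(gamma-1))*(R*T1/MW)*((P2/P1)^((gamma-1)/gamma) - 1)
T1 = 44 + 273.15 = 317.15 K
Pressure ratio = 27.7 / 7.9 = 3.50633
Exponent = (1.3 - 1)/1.3 = 0.230769
(P2/P1)^exp - 1 = 3.50633^0.230769 - 1 = 0.335781
W = 32.6 * 1.3 / 0.3 * 8.314 * 317.15 / 29 * 0.335781 = 4313

4313 kW


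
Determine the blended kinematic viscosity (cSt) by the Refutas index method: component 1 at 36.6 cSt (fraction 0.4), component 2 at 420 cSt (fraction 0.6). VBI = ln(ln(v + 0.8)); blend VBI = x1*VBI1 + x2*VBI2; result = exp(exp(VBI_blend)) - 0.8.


Refutas method: VBN_i = 14.534*ln(ln(visc_i + 0.8)) + 10.975, blended linearly by mass fraction; since VBN is linear in VBI_i = ln(ln(visc_i + 0.8)) and the fractions sum to 1, blend VBI directly: visc = exp(exp(VBI_blend)) - 0.8
VBI_1 = ln(ln(36.6 + 0.8)) = 1.28694
VBI_2 = ln(ln(420 + 0.8)) = 1.79876
VBI_blend = 0.4 * 1.28694 + 0.6 * 1.79876 = 1.59403
visc_blend = exp(exp(1.59403)) - 0.8 = 136.7

136.7 cSt


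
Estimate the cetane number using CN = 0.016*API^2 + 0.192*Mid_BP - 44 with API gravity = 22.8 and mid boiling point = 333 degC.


CN = 0.016 * 22.8^2 + 0.192 * 333 - 44
CN = 8.31744 + 63.936 - 44 = 28.25344

28.25344


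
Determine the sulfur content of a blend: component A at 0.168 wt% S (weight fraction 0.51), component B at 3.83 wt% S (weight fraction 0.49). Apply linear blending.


Linear sulfur blending: S_blend = x1*S1 + x2*S2
Contribution 1: 0.51 * 0.168 = 0.08568 wt%
Contribution 2: 0.49 * 3.83 = 1.8767 wt%
S_blend = 0.08568 + 1.8767 = 1.96238

1.96238 wt%


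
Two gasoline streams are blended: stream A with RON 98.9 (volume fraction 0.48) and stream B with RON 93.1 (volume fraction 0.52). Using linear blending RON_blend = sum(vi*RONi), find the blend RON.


Linear blending: RON_blend = sum(vi * RONi)
Contribution 1: 0.48 * 98.9 = 47.472
Contribution 2: 0.52 * 93.1 = 48.412
RON_blend = 47.472 + 48.412 = 95.884

95.884


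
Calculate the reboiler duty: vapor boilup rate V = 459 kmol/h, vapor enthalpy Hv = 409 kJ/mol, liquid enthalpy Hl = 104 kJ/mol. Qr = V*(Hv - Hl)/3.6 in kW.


Qr = 459 * (409 - 104) / 3.6 = 459 * 305 / 3.6 = 38890

38890 kW


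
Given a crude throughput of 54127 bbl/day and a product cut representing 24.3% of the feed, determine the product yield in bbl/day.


Crude throughput = 54127 bbl/day
Fraction yield = 24.3%
yield = throughput * fraction / 100
yield = 54127 * 24.3 / 100 = 13152.861

13152.861 bbl/day


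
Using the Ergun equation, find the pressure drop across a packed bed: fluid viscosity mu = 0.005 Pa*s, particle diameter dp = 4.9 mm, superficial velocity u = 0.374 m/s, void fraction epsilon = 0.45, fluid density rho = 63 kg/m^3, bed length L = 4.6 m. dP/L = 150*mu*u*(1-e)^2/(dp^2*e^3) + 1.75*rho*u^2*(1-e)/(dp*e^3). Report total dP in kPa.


dp = 4.9 mm = 0.0049 m
Viscous term = 150*0.005*0.374*(1-0.45)^2 / (0.0049^2*0.45^3) = 38781.9
Inertial term = 1.75*63*0.374^2*(1-0.45) / (0.0049*0.45^3) = 18995.5
dP/L = 38781.9 + 18995.5 = 57777.4 Pa/m
dP = 57777.4 * 4.6 / 1000 = 265.8 kPa

265.8 kPa


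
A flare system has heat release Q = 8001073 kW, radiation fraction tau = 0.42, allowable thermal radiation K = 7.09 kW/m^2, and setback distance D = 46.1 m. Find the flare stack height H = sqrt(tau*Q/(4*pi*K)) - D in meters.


tau*Q/(4*pi*K) = 0.42 * 8001073 / (4 * pi * 7.09) = 37717.4
sqrt(37717.4) = 194.21
H = 194.21 - 46.1 = 148.1

148.1 m


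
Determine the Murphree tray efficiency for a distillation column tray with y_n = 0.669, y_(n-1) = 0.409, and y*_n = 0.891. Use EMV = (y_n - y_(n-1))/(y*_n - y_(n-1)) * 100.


Murphree vapor efficiency: EMV = (y_n - y_(n-1)) / (y*_n - y_(n-1)) * 100
EMV = (0.669 - 0.409) / (0.891 - 0.409) * 100 = 0.26 / 0.482 * 100 = 53.94

53.94 %


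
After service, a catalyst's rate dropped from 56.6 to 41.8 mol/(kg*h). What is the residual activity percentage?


Activity (%) = (rate_used / rate_fresh) * 100
rate_used = 41.8, rate_fresh = 56.6
= (41.8 / 56.6) * 100
= 0.7385 * 100 = 73.85

73.85 %


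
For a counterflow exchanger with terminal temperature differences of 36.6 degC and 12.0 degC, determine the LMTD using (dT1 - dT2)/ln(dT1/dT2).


LMTD = (dT1 - dT2) / ln(dT1/dT2)
= (36.6 - 12.0) / ln(36.6 / 12.0) = 24.6 / 1.11514 = 22.06

22.06 degC


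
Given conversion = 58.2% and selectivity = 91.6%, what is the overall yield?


Overall yield = conversion (%) * selectivity (%) / 100
Conversion = 58.2%, Selectivity = 91.6%
Y = 58.2 * 91.6 / 100
= 53.3112 %

53.3112 %


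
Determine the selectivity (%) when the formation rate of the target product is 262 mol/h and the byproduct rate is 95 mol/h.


Selectivity = desired / (desired + undesired) * 100
Total products = 262 + 95 = 357 mol/h
S = 262 / 357 * 100
= 0.7339 * 100
= 73.39 %

73.39 %


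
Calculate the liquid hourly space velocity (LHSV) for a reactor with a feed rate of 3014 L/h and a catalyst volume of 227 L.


LHSV = volumetric feed rate / catalyst volume
= 3014 L/h / 227 L
= 13.28 h^-1

13.28 h^-1


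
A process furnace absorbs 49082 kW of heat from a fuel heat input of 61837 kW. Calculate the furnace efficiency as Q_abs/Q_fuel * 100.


Furnace efficiency = Q_absorbed / Q_fuel * 100
= 49082 / 61837 * 100 = 79.37

79.37 %


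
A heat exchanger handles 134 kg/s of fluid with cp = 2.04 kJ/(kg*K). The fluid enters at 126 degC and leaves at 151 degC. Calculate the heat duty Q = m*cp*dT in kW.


Q = m_dot * cp * delta_T
delta_T = 151 - 126 = 25 K
Q = 134 * 2.04 * 25
= 273.36 * 25
= 6834 kW

6834 kW


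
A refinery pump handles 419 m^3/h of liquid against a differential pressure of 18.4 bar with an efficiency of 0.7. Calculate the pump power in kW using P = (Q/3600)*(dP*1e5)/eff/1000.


Q = 419 / 3600 = 0.116389 m^3/s
P = 0.116389 * (18.4 * 1e5) / 0.7 / 1000 = 305.9

305.9 kW


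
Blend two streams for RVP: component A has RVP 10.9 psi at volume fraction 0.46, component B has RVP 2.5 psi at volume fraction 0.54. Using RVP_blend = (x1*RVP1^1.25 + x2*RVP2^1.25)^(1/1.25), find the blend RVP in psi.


Chevron index: RVP_blend = (sum xi*RVPi^1.25)^(1/1.25)
RVP^1.25 terms: 0.46 * 10.9^1.25 + 0.54 * 2.5^1.25 = 10.808
RVP_blend = 10.808^(1/1.25) = 6.714

6.714 psi


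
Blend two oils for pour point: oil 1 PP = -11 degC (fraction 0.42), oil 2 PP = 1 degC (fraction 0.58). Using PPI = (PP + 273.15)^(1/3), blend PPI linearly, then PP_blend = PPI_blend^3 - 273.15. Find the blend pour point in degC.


PPI_1 = (-11 + 273.15)^(1/3) = 6.400049
PPI_2 = (1 + 273.15)^(1/3) = 6.49625
PPI_blend = 0.42 * 6.400049 + 0.58 * 6.49625 = 6.455846
PP_blend = 6.455846^3 - 273.15 = 269.0664 - 273.15 = -4.08

-4.08 degC


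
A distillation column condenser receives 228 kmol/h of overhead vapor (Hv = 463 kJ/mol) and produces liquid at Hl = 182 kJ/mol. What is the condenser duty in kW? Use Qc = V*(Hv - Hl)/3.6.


Qc = 228 * (463 - 182) / 3.6 = 228 * 281 / 3.6 = 17800

17800 kW


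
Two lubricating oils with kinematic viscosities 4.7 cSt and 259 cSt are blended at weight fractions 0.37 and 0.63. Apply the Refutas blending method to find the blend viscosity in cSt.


Refutas method: VBN_i = 14.534*ln(ln(visc_i + 0.8)) + 10.975, blended linearly by mass fraction; since VBN is linear in VBI_i = ln(ln(visc_i + 0.8)) and the fractions sum to 1, blend VBI directly: visc = exp(exp(VBI_blend)) - 0.8
VBI_1 = ln(ln(4.7 + 0.8)) = 0.533417
VBI_2 = ln(ln(259 + 0.8)) = 1.71558
VBI_blend = 0.37 * 0.533417 + 0.63 * 1.71558 = 1.27818
visc_blend = exp(exp(1.27818)) - 0.8 = 35.44

35.44 cSt


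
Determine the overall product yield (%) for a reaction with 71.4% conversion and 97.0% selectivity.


Overall yield = conversion (%) * selectivity (%) / 100
Conversion = 71.4%, Selectivity = 97.0%
Y = 71.4 * 97.0 / 100
= 69.258 %

69.258 %


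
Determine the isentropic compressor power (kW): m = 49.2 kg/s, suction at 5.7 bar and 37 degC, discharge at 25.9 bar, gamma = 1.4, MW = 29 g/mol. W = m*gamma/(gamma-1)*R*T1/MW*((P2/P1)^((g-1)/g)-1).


Isentropic work: W = m*(gamma/(gamma-1))*(R*T1/MW)*((P2/P1)^((gamma-1)/gamma) - 1)
T1 = 37 + 273.15 = 310.15 K
Pressure ratio = 25.9 / 5.7 = 4.54386
Exponent = (1.4 - 1)/1.4 = 0.285714
(P2/P1)^exp - 1 = 4.54386^0.285714 - 1 = 0.541117
W = 49.2 * 1.4 / 0.4 * 8.314 * 310.15 / 29 * 0.541117 = 8285

8285 kW


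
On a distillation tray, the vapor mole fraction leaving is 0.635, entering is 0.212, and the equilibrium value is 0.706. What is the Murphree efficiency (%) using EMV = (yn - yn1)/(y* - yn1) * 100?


Murphree vapor efficiency: EMV = (y_n - y_(n-1)) / (y*_n - y_(n-1)) * 100
EMV = (0.635 - 0.212) / (0.706 - 0.212) * 100 = 0.423 / 0.494 * 100 = 85.63

85.63 %


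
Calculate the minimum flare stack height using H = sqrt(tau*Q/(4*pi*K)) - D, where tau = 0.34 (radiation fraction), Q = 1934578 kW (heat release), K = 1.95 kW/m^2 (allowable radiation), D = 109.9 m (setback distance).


tau*Q/(4*pi*K) = 0.34 * 1934578 / (4 * pi * 1.95) = 26842.4
sqrt(26842.4) = 163.837
H = 163.837 - 109.9 = 53.94

53.94 m


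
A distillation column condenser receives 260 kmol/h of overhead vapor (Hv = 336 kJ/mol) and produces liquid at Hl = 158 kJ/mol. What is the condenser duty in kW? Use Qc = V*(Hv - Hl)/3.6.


Qc = 260 * (336 - 158) / 3.6 = 260 * 178 / 3.6 = 12860

12860 kW


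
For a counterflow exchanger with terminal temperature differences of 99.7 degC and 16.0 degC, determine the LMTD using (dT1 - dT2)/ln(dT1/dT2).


LMTD = (dT1 - dT2) / ln(dT1/dT2)
= (99.7 - 16.0) / ln(99.7 / 16.0) = 83.7 / 1.82958 = 45.75

45.75 degC


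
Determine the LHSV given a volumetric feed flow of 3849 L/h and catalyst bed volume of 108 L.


LHSV = volumetric feed rate / catalyst volume
= 3849 L/h / 108 L
= 35.64 h^-1

35.64 h^-1


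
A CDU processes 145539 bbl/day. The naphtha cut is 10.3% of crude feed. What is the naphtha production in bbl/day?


Crude throughput = 145539 bbl/day
Fraction yield = 10.3%
yield = throughput * fraction / 100
yield = 145539 * 10.3 / 100 = 14990.517

14990.517 bbl/day


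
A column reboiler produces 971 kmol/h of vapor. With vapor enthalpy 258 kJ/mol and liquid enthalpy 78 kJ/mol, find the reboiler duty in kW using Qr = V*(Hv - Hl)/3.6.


Qr = 971 * (258 - 78) / 3.6 = 971 * 180 / 3.6 = 48550

48550 kW


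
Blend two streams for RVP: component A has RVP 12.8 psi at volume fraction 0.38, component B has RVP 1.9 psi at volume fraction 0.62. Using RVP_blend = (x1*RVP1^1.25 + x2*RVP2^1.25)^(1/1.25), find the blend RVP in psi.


Chevron index: RVP_blend = (sum xi*RVPi^1.25)^(1/1.25)
RVP^1.25 terms: 0.38 * 12.8^1.25 + 0.62 * 1.9^1.25 = 10.5832
RVP_blend = 10.5832^(1/1.25) = 6.602

6.602 psi


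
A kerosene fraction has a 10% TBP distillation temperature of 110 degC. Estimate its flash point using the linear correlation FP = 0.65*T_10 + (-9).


FP = 0.65 * 110 + (-9) = 62.5

62.5 degC


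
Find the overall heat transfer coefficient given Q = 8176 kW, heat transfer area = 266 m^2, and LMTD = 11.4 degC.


From Q = U*A*LMTD, U = Q / (A * LMTD)
U = 8176 / (266 * 11.4) = 8176 / 3032.4 = 2.696

2.696 kW/(m^2*K)


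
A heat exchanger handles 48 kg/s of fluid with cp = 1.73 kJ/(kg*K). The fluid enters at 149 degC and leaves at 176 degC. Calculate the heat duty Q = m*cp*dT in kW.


Q = m_dot * cp * delta_T
delta_T = 176 - 149 = 27 K
Q = 48 * 1.73 * 27
= 83.04 * 27
= 2242.08 kW

2242.08 kW


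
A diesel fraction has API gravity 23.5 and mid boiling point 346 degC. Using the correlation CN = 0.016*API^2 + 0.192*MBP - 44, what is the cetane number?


CN = 0.016 * 23.5^2 + 0.192 * 346 - 44
CN = 8.836 + 66.432 - 44 = 31.268

31.268


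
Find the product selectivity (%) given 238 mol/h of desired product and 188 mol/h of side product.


Selectivity = desired / (desired + undesired) * 100
Total products = 238 + 188 = 426 mol/h
S = 238 / 426 * 100
= 0.5587 * 100
= 55.87 %

55.87 %


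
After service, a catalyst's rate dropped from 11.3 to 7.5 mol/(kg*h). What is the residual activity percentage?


Activity (%) = (rate_used / rate_fresh) * 100
rate_used = 7.5, rate_fresh = 11.3
= (7.5 / 11.3) * 100
= 0.6637 * 100 = 66.37

66.37 %


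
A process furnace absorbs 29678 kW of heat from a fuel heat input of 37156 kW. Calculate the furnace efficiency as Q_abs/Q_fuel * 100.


Furnace efficiency = Q_absorbed / Q_fuel * 100
= 29678 / 37156 * 100 = 79.87

79.87 %


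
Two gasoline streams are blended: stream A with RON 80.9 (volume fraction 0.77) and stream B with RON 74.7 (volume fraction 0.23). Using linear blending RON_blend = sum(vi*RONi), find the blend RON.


Linear blending: RON_blend = sum(vi * RONi)
Contribution 1: 0.77 * 80.9 = 62.293
Contribution 2: 0.23 * 74.7 = 17.181
RON_blend = 62.293 + 17.181 = 79.474

79.474


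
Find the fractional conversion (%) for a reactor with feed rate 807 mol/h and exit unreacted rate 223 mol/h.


X = (F_in - F_out) / F_in * 100
Moles reacted = 807 - 223 = 584
X = 584 / 807 * 100
= 0.7237 * 100
= 72.37 %

72.37 %


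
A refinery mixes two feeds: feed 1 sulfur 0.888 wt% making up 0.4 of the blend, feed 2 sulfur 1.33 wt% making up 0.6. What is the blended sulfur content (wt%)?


Linear sulfur blending: S_blend = x1*S1 + x2*S2
Contribution 1: 0.4 * 0.888 = 0.3552 wt%
Contribution 2: 0.6 * 1.33 = 0.798 wt%
S_blend = 0.3552 + 0.798 = 1.1532

1.1532 wt%


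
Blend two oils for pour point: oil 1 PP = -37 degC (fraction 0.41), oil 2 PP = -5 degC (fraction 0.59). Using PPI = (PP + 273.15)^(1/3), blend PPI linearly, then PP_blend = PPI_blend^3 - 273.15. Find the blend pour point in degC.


PPI_1 = (-37 + 273.15)^(1/3) = 6.181056
PPI_2 = (-5 + 273.15)^(1/3) = 6.448508
PPI_blend = 0.41 * 6.181056 + 0.59 * 6.448508 = 6.338853
PP_blend = 6.338853^3 - 273.15 = 254.7018 - 273.15 = -18.45

-18.45 degC


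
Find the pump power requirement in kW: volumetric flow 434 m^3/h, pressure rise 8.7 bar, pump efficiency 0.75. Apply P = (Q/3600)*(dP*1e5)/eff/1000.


Q = 434 / 3600 = 0.120556 m^3/s
P = 0.120556 * (8.7 * 1e5) / 0.75 / 1000 = 139.8

139.8 kW


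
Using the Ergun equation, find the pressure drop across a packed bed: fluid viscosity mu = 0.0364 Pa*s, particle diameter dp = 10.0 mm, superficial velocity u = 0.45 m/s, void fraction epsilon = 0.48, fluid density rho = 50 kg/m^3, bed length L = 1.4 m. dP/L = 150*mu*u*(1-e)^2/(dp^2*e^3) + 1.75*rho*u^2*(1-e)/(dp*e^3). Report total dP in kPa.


dp = 10.0 mm = 0.01 m
Viscous term = 150*0.0364*0.45*(1-0.48)^2 / (0.01^2*0.48^3) = 60074.2
Inertial term = 1.75*50*0.45^2*(1-0.48) / (0.01*0.48^3) = 8331.3
dP/L = 60074.2 + 8331.3 = 68405.5 Pa/m
dP = 68405.5 * 1.4 / 1000 = 95.77 kPa

95.77 kPa


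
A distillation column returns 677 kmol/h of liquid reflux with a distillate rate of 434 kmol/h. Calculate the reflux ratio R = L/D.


Reflux ratio definition: R = L / D (liquid returned / distillate withdrawn)
L = 677 kmol/h, D = 434 kmol/h
R = 677 / 434 = 1.560

1.560


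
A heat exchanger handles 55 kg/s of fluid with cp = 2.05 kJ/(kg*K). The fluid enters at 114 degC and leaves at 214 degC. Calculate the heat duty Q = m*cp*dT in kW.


Q = m_dot * cp * delta_T
delta_T = 214 - 114 = 100 K
Q = 55 * 2.05 * 100
= 112.75 * 100
= 11275 kW

11275 kW


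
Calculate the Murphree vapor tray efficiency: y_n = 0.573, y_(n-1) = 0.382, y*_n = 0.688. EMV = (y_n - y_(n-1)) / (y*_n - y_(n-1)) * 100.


Murphree vapor efficiency: EMV = (y_n - y_(n-1)) / (y*_n - y_(n-1)) * 100
EMV = (0.573 - 0.382) / (0.688 - 0.382) * 100 = 0.191 / 0.306 * 100 = 62.42

62.42 %


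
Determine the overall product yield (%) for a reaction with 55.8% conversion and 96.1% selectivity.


Overall yield = conversion (%) * selectivity (%) / 100
Conversion = 55.8%, Selectivity = 96.1%
Y = 55.8 * 96.1 / 100
= 53.6238 %

53.6238 %


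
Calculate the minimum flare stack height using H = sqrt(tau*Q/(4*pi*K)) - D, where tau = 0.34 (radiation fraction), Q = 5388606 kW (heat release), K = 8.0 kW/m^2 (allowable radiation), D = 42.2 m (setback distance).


tau*Q/(4*pi*K) = 0.34 * 5388606 / (4 * pi * 8.0) = 18224.5
sqrt(18224.5) = 134.998
H = 134.998 - 42.2 = 92.80

92.80 m


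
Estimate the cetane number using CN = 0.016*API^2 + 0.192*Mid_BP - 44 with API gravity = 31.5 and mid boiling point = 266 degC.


CN = 0.016 * 31.5^2 + 0.192 * 266 - 44
CN = 15.876 + 51.072 - 44 = 22.948

22.948


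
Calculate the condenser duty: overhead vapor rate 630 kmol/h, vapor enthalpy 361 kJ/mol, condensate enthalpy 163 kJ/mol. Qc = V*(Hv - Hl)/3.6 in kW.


Qc = 630 * (361 - 163) / 3.6 = 630 * 198 / 3.6 = 34650

34650 kW


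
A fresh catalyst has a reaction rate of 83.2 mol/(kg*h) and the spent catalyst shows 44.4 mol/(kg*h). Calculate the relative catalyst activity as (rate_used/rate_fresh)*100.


Activity (%) = (rate_used / rate_fresh) * 100
rate_used = 44.4, rate_fresh = 83.2
= (44.4 / 83.2) * 100
= 0.5337 * 100 = 53.37

53.37 %


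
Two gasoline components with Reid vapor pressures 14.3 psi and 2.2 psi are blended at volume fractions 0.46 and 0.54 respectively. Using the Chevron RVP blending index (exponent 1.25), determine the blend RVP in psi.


Chevron index: RVP_blend = (sum xi*RVPi^1.25)^(1/1.25)
RVP^1.25 terms: 0.46 * 14.3^1.25 + 0.54 * 2.2^1.25 = 14.2385
RVP_blend = 14.2385^(1/1.25) = 8.371

8.371 psi


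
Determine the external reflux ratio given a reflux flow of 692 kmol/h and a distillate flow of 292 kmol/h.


Reflux ratio definition: R = L / D (liquid returned / distillate withdrawn)
L = 692 kmol/h, D = 292 kmol/h
R = 692 / 292 = 2.370

2.370


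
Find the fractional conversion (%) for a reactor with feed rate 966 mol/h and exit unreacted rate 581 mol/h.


X = (F_in - F_out) / F_in * 100
Moles reacted = 966 - 581 = 385
X = 385 / 966 * 100
= 0.3986 * 100
= 39.86 %

39.86 %


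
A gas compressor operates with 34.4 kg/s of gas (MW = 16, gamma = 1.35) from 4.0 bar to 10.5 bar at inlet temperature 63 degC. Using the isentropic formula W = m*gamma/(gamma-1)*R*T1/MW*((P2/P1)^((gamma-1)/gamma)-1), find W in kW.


Isentropic work: W = m*(gamma/(gamma-1))*(R*T1/MW)*((P2/P1)^((gamma-1)/gamma) - 1)
T1 = 63 + 273.15 = 336.15 K
Pressure ratio = 10.5 / 4.0 = 2.625
Exponent = (1.35 - 1)/1.35 = 0.259259
(P2/P1)^exp - 1 = 2.625^0.259259 - 1 = 0.28429
W = 34.4 * 1.35 / 0.35 * 8.314 * 336.15 / 16 * 0.28429 = 6589

6589 kW


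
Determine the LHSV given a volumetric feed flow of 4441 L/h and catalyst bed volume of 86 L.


LHSV = volumetric feed rate / catalyst volume
= 4441 L/h / 86 L
= 51.64 h^-1

51.64 h^-1


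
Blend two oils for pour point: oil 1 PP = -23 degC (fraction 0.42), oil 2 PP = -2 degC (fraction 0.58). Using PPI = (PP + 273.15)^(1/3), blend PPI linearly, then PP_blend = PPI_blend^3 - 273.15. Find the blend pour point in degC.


PPI_1 = (-23 + 273.15)^(1/3) = 6.300865
PPI_2 = (-2 + 273.15)^(1/3) = 6.472467
PPI_blend = 0.42 * 6.300865 + 0.58 * 6.472467 = 6.400394
PP_blend = 6.400394^3 - 273.15 = 262.1924 - 273.15 = -10.96

-10.96 degC


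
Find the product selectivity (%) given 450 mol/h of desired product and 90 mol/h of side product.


Selectivity = desired / (desired + undesired) * 100
Total products = 450 + 90 = 540 mol/h
S = 450 / 540 * 100
= 0.8333 * 100
= 83.33 %

83.33 %


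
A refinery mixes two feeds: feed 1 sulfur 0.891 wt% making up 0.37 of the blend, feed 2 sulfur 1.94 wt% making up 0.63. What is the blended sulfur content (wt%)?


Linear sulfur blending: S_blend = x1*S1 + x2*S2
Contribution 1: 0.37 * 0.891 = 0.32967 wt%
Contribution 2: 0.63 * 1.94 = 1.2222 wt%
S_blend = 0.32967 + 1.2222 = 1.55187

1.55187 wt%


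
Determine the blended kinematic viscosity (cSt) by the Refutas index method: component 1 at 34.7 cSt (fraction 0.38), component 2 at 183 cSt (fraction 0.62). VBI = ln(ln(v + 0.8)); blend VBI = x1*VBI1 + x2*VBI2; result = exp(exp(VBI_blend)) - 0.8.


Refutas method: VBN_i = 14.534*ln(ln(visc_i + 0.8)) + 10.975, blended linearly by mass fraction; since VBN is linear in VBI_i = ln(ln(visc_i + 0.8)) and the fractions sum to 1, blend VBI directly: visc = exp(exp(VBI_blend)) - 0.8
VBI_1 = ln(ln(34.7 + 0.8)) = 1.27243
VBI_2 = ln(ln(183 + 0.8)) = 1.65132
VBI_blend = 0.38 * 1.27243 + 0.62 * 1.65132 = 1.50734
visc_blend = exp(exp(1.50734)) - 0.8 = 90.55

90.55 cSt


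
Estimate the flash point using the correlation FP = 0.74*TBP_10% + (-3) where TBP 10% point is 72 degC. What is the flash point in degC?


FP = 0.74 * 72 + (-3) = 50.28

50.28 degC


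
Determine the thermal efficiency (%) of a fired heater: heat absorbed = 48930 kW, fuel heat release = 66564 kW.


Furnace efficiency = Q_absorbed / Q_fuel * 100
= 48930 / 66564 * 100 = 73.51

73.51 %


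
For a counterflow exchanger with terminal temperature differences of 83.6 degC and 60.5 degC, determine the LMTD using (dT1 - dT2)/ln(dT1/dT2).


LMTD = (dT1 - dT2) / ln(dT1/dT2)
= (83.6 - 60.5) / ln(83.6 / 60.5) = 23.1 / 0.3234 = 71.43

71.43 degC


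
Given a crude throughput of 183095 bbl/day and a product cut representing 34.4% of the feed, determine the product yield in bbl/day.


Crude throughput = 183095 bbl/day
Fraction yield = 34.4%
yield = throughput * fraction / 100
yield = 183095 * 34.4 / 100 = 62984.68

62984.68 bbl/day


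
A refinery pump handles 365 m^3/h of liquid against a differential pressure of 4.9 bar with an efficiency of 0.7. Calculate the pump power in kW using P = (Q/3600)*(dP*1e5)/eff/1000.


Q = 365 / 3600 = 0.101389 m^3/s
P = 0.101389 * (4.9 * 1e5) / 0.7 / 1000 = 70.97

70.97 kW


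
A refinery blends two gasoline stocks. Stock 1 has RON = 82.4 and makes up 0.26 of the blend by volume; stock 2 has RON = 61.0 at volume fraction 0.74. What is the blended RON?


Linear blending: RON_blend = sum(vi * RONi)
Contribution 1: 0.26 * 82.4 = 21.424
Contribution 2: 0.74 * 61.0 = 45.14
RON_blend = 21.424 + 45.14 = 66.564

66.564


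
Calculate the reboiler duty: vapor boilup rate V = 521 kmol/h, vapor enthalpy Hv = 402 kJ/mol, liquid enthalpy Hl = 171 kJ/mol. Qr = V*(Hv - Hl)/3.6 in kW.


Qr = 521 * (402 - 171) / 3.6 = 521 * 231 / 3.6 = 33430

33430 kW


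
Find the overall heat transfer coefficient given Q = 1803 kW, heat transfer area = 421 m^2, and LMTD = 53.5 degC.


From Q = U*A*LMTD, U = Q / (A * LMTD)
U = 1803 / (421 * 53.5) = 1803 / 22523.5 = 0.08005

0.08005 kW/(m^2*K)


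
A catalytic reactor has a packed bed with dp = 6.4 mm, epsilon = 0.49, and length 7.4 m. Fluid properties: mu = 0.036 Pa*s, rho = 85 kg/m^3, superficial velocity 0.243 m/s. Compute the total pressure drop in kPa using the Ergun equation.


dp = 6.4 mm = 0.0064 m
Viscous term = 150*0.036*0.243*(1-0.49)^2 / (0.0064^2*0.49^3) = 70825.9
Inertial term = 1.75*85*0.243^2*(1-0.49) / (0.0064*0.49^3) = 5949.38
dP/L = 70825.9 + 5949.38 = 76775.3 Pa/m
dP = 76775.3 * 7.4 / 1000 = 568.1 kPa

568.1 kPa


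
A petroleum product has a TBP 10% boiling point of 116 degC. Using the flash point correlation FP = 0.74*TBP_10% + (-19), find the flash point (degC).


FP = 0.74 * 116 + (-19) = 66.84

66.84 degC


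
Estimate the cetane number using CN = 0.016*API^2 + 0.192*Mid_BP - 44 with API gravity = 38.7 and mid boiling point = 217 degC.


CN = 0.016 * 38.7^2 + 0.192 * 217 - 44
CN = 23.96304 + 41.664 - 44 = 21.62704

21.62704


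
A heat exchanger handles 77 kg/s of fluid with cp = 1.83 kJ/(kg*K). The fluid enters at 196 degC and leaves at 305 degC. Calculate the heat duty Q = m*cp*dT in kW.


Q = m_dot * cp * delta_T
delta_T = 305 - 196 = 109 K
Q = 77 * 1.83 * 109
= 140.91 * 109
= 15359.19 kW

15359.19 kW


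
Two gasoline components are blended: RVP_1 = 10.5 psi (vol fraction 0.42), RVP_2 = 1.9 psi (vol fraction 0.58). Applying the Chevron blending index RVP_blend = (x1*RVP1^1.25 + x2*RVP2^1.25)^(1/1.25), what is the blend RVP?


Chevron index: RVP_blend = (sum xi*RVPi^1.25)^(1/1.25)
RVP^1.25 terms: 0.42 * 10.5^1.25 + 0.58 * 1.9^1.25 = 9.23226
RVP_blend = 9.23226^(1/1.25) = 5.919

5.919 psi


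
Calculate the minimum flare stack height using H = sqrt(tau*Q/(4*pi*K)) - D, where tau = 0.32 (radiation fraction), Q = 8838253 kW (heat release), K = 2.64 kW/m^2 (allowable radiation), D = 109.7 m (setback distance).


tau*Q/(4*pi*K) = 0.32 * 8838253 / (4 * pi * 2.64) = 85251.6
sqrt(85251.6) = 291.979
H = 291.979 - 109.7 = 182.3

182.3 m


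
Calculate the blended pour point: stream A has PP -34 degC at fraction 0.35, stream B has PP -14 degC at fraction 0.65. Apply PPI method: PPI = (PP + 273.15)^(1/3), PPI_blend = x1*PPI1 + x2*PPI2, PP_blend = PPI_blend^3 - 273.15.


PPI_1 = (-34 + 273.15)^(1/3) = 6.20712
PPI_2 = (-14 + 273.15)^(1/3) = 6.375541
PPI_blend = 0.35 * 6.20712 + 0.65 * 6.375541 = 6.316594
PP_blend = 6.316594^3 - 273.15 = 252.0281 - 273.15 = -21.12

-21.12 degC


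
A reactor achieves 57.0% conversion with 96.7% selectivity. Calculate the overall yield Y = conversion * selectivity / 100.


Overall yield = conversion (%) * selectivity (%) / 100
Conversion = 57.0%, Selectivity = 96.7%
Y = 57.0 * 96.7 / 100
= 55.119 %

55.119 %


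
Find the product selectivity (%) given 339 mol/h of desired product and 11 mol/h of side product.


Selectivity = desired / (desired + undesired) * 100
Total products = 339 + 11 = 350 mol/h
S = 339 / 350 * 100
= 0.9686 * 100
= 96.86 %

96.86 %
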